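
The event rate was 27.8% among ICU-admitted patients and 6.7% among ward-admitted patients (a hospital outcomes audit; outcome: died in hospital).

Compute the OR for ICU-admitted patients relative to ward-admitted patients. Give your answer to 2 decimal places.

odds, ICU-admitted patients = 0.2780/0.7220 = 0.3850
odds, ward-admitted patients = 0.0670/0.9330 = 0.0718
OR = 0.3850 / 0.0718 = 5.36

5.36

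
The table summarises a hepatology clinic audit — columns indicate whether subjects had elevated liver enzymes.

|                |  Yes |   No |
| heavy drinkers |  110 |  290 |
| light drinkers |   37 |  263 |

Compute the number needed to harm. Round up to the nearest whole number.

risk, heavy drinkers = 110/400 = 0.275000
risk, light drinkers = 37/300 = 0.123333
absolute risk difference = 0.151667
1 / 0.151667 = 6.593 → round up → 7

7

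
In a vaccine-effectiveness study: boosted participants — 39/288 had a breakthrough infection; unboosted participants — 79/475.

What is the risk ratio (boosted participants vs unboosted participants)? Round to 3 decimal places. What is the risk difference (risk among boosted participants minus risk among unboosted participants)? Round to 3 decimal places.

RR = 0.814; RD = -0.031

risk, boosted participants = 39/288 = 0.1354
risk, unboosted participants = 79/475 = 0.1663
RR = 0.1354 / 0.1663 = 0.814
risk difference = 0.1354 − 0.1663 = -0.031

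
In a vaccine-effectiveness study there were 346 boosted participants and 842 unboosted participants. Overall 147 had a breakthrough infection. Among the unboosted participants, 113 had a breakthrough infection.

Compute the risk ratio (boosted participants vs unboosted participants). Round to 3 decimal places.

RR: 0.732

boosted participants with the outcome: 147 − 113 = 34
boosted participants without the outcome: 346 − 34 = 312
unboosted participants without the outcome: 842 − 113 = 729
risk, boosted participants = 34/346 = 0.0983
risk, unboosted participants = 113/842 = 0.1342
RR = 0.0983 / 0.1342 = 0.732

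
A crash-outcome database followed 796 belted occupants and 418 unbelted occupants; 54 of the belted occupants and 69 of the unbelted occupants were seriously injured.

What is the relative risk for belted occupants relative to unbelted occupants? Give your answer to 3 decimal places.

risk, belted occupants = 54/796 = 0.0678
risk, unbelted occupants = 69/418 = 0.1651
RR = 0.0678 / 0.1651 = 0.411

RR: 0.411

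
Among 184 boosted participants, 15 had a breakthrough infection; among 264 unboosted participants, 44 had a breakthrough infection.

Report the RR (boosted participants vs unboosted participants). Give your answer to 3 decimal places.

RR: 0.489

risk, boosted participants = 15/184 = 0.0815
risk, unboosted participants = 44/264 = 0.1667
RR = 0.0815 / 0.1667 = 0.489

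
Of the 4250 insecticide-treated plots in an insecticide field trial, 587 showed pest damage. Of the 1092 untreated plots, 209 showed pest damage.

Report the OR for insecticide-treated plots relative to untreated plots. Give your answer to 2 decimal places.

odds, insecticide-treated plots = 587/3663 = 0.1603
odds, untreated plots = 209/883 = 0.2367
OR = 0.1603 / 0.2367 = 0.68

0.68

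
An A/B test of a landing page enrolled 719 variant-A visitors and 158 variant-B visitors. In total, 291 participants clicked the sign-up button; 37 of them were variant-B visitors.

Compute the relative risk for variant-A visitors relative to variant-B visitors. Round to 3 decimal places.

1.509

variant-A visitors with the outcome: 291 − 37 = 254
variant-A visitors without the outcome: 719 − 254 = 465
variant-B visitors without the outcome: 158 − 37 = 121
risk, variant-A visitors = 254/719 = 0.3533
risk, variant-B visitors = 37/158 = 0.2342
RR = 0.3533 / 0.2342 = 1.509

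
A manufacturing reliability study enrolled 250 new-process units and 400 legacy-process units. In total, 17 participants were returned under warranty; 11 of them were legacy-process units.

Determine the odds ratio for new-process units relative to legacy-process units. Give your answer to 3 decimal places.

new-process units with the outcome: 17 − 11 = 6
new-process units without the outcome: 250 − 6 = 244
legacy-process units without the outcome: 400 − 11 = 389
OR = (6 × 389) / (244 × 11) = 2334/2684 ≈ 0.870

OR ≈ 0.870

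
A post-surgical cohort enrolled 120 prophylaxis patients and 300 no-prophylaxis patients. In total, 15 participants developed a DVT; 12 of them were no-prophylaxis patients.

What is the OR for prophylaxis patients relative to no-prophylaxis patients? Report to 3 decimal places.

0.615

prophylaxis patients with the outcome: 15 − 12 = 3
prophylaxis patients without the outcome: 120 − 3 = 117
no-prophylaxis patients without the outcome: 300 − 12 = 288
OR = (3 × 288) / (117 × 12) = 864/1404 ≈ 0.615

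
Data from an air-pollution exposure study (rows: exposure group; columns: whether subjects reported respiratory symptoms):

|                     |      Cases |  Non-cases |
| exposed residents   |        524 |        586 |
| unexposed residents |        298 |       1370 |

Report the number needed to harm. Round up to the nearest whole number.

4

risk, exposed residents = 524/1110 = 0.472072
risk, unexposed residents = 298/1668 = 0.178657
absolute risk difference = 0.293415
1 / 0.293415 = 3.408 → round up → 4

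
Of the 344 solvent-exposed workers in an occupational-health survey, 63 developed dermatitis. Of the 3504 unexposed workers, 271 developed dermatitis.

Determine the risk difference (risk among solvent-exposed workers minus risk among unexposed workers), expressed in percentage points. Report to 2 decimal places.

risk, solvent-exposed workers = 63/344 = 0.1831
risk, unexposed workers = 271/3504 = 0.0773
risk difference = 0.1831 − 0.0773 = 0.1058 → 10.58 percentage points

10.58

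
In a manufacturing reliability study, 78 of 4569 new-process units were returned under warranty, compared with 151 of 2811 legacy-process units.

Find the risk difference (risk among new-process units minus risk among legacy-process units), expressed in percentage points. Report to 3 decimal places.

risk, new-process units = 78/4569 = 0.01707
risk, legacy-process units = 151/2811 = 0.05372
risk difference = 0.01707 − 0.05372 = -0.03665 → -3.665 percentage points

-3.665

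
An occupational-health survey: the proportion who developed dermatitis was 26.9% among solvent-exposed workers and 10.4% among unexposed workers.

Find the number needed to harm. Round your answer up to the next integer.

absolute risk difference = 0.165000
1 / 0.165000 = 6.061 → round up → 7

NNH ≈ 7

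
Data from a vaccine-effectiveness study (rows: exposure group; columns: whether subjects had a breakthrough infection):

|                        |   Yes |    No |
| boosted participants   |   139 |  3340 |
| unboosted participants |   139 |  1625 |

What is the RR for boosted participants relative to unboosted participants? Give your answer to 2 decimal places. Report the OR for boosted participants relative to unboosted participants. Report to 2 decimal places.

risk, boosted participants = 139/3479 = 0.03995
risk, unboosted participants = 139/1764 = 0.07880
RR = 0.03995 / 0.07880 = 0.51
OR = (139 × 1625) / (3340 × 139) = 225875/464260 ≈ 0.49

RR = 0.51; OR = 0.49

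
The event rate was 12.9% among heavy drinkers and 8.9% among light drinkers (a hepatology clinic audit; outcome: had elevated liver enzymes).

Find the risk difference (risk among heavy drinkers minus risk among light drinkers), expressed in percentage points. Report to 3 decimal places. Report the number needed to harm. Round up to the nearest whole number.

RD = 4.000; NNH = 25

risk difference = 0.1290 − 0.0890 = 0.0400 → 4.000 percentage points
absolute risk difference = 0.040000
1 / 0.040000 = 25.000 → round up → 25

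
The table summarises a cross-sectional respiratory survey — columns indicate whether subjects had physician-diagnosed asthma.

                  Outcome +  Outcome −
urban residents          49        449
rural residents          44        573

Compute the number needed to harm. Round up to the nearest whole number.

risk, urban residents = 49/498 = 0.098394
risk, rural residents = 44/617 = 0.071313
absolute risk difference = 0.027081
1 / 0.027081 = 36.926 → round up → 37

NNH ≈ 37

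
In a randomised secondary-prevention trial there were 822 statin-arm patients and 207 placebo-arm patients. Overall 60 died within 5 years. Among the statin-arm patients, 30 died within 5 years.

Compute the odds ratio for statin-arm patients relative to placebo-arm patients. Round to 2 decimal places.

OR: 0.22

statin-arm patients without the outcome: 822 − 30 = 792
placebo-arm patients with the outcome: 60 − 30 = 30
placebo-arm patients without the outcome: 207 − 30 = 177
OR = (30 × 177) / (792 × 30) = 5310/23760 ≈ 0.22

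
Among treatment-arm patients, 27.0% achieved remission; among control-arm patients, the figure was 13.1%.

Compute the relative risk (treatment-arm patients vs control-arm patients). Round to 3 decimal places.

RR = 0.2700 / 0.1310 = 2.061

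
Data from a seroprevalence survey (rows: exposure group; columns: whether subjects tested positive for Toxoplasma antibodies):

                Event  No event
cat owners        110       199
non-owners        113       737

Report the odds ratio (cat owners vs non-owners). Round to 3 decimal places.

OR = (110 × 737) / (199 × 113) = 81070/22487 ≈ 3.605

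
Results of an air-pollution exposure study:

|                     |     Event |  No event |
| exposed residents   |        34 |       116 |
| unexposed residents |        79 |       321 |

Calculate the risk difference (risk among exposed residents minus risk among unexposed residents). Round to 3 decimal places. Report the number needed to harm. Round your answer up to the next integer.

RD = 0.029; NNH = 35

risk, exposed residents = 34/150 = 0.2267
risk, unexposed residents = 79/400 = 0.1975
risk difference = 0.2267 − 0.1975 = 0.029
absolute risk difference = 0.029167
1 / 0.029167 = 34.285 → round up → 35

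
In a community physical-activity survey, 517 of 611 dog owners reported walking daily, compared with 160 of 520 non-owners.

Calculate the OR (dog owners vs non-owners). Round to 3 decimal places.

OR = (517 × 360) / (94 × 160) = 186120/15040 ≈ 12.375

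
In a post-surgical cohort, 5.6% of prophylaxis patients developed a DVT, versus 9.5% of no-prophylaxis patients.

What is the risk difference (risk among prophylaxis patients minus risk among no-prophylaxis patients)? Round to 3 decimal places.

risk difference = 0.0560 − 0.0950 = -0.039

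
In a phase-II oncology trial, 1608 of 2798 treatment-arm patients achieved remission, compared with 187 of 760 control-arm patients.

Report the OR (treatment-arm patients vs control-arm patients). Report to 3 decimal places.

OR = (1608 × 573) / (1190 × 187) = 921384/222530 ≈ 4.140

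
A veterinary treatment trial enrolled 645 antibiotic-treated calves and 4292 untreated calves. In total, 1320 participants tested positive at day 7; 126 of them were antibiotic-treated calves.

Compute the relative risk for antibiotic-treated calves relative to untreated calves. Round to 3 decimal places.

antibiotic-treated calves without the outcome: 645 − 126 = 519
untreated calves with the outcome: 1320 − 126 = 1194
untreated calves without the outcome: 4292 − 1194 = 3098
risk, antibiotic-treated calves = 126/645 = 0.1953
risk, untreated calves = 1194/4292 = 0.2782
RR = 0.1953 / 0.2782 = 0.702

0.702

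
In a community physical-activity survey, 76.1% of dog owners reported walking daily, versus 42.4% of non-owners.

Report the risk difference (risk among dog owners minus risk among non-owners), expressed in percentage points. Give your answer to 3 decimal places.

risk difference = 0.7610 − 0.4240 = 0.3370 → 33.700 percentage points

RD ≈ 33.700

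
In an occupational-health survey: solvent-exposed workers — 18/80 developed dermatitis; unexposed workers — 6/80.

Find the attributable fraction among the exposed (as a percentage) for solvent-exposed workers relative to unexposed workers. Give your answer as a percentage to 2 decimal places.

risk, solvent-exposed workers = 18/80 = 0.2250
risk, unexposed workers = 6/80 = 0.0750
AR% = (0.2250 − 0.0750) / 0.2250 = 0.6667 → 66.67%

AR% ≈ 66.67%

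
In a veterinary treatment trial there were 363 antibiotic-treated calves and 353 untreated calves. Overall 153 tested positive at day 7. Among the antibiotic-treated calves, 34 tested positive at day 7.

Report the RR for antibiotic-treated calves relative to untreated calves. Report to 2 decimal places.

antibiotic-treated calves without the outcome: 363 − 34 = 329
untreated calves with the outcome: 153 − 34 = 119
untreated calves without the outcome: 353 − 119 = 234
risk, antibiotic-treated calves = 34/363 = 0.0937
risk, untreated calves = 119/353 = 0.3371
RR = 0.0937 / 0.3371 = 0.28

0.28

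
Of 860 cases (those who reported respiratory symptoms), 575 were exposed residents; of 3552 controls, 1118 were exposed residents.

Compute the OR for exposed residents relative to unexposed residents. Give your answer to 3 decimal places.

odds, exposed residents = 575/1118 = 0.5143
odds, unexposed residents = 285/2434 = 0.1171
OR = 0.5143 / 0.1171 = 4.392

OR: 4.392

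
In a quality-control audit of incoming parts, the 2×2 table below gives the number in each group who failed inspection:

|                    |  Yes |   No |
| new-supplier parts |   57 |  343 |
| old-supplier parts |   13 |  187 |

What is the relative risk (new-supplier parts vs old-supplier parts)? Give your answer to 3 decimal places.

2.192

risk, new-supplier parts = 57/400 = 0.1425
risk, old-supplier parts = 13/200 = 0.0650
RR = 0.1425 / 0.0650 = 2.192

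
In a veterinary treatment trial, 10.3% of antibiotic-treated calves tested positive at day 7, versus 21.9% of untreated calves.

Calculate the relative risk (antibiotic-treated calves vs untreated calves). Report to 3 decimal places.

RR = 0.1030 / 0.2190 = 0.470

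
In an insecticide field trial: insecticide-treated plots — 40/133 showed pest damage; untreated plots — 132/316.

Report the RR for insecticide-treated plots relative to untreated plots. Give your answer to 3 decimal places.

RR: 0.720

risk, insecticide-treated plots = 40/133 = 0.3008
risk, untreated plots = 132/316 = 0.4177
RR = 0.3008 / 0.4177 = 0.720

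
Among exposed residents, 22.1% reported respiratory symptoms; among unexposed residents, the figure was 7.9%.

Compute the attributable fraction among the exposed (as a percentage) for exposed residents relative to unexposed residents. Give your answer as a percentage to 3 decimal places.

AR% = (0.2210 − 0.0790) / 0.2210 = 0.6425 → 64.253%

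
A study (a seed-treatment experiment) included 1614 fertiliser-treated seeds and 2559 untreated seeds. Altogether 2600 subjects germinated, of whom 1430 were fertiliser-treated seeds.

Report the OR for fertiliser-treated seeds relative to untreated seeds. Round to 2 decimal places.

fertiliser-treated seeds without the outcome: 1614 − 1430 = 184
untreated seeds with the outcome: 2600 − 1430 = 1170
untreated seeds without the outcome: 2559 − 1170 = 1389
OR = (1430 × 1389) / (184 × 1170) = 1986270/215280 ≈ 9.23

9.23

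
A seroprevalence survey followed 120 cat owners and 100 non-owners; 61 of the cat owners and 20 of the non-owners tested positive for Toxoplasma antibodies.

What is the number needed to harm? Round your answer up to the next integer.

risk, cat owners = 61/120 = 0.508333
risk, non-owners = 20/100 = 0.200000
absolute risk difference = 0.308333
1 / 0.308333 = 3.243 → round up → 4

NNH ≈ 4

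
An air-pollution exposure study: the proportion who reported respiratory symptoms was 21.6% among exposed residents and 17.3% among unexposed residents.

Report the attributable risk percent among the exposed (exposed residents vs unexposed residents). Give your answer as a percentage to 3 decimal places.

AR% = (0.2160 − 0.1730) / 0.2160 = 0.1991 → 19.907%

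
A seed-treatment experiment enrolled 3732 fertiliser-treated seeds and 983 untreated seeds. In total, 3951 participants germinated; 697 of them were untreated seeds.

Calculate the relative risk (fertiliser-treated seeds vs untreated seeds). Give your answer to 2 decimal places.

fertiliser-treated seeds with the outcome: 3951 − 697 = 3254
fertiliser-treated seeds without the outcome: 3732 − 3254 = 478
untreated seeds without the outcome: 983 − 697 = 286
risk, fertiliser-treated seeds = 3254/3732 = 0.8719
risk, untreated seeds = 697/983 = 0.7091
RR = 0.8719 / 0.7091 = 1.23

RR = 1.23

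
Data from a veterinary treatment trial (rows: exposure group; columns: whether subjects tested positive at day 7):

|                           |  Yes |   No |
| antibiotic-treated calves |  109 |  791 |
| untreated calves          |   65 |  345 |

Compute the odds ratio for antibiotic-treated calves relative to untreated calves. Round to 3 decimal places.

OR = 0.731

odds, antibiotic-treated calves = 109/791 = 0.1378
odds, untreated calves = 65/345 = 0.1884
OR = 0.1378 / 0.1884 = 0.731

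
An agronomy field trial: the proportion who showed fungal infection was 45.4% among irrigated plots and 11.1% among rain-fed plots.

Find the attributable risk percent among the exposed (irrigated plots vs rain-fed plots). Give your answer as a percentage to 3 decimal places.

AR% = (0.4540 − 0.1110) / 0.4540 = 0.7555 → 75.551%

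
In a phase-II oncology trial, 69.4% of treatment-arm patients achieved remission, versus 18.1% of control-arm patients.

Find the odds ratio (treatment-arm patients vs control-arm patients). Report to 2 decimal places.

odds, treatment-arm patients = 0.6940/0.3060 = 2.2680
odds, control-arm patients = 0.1810/0.8190 = 0.2210
OR = 2.2680 / 0.2210 = 10.26

OR: 10.26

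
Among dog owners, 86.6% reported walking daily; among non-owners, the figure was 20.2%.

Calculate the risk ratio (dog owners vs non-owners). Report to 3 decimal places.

RR = 0.8660 / 0.2020 = 4.287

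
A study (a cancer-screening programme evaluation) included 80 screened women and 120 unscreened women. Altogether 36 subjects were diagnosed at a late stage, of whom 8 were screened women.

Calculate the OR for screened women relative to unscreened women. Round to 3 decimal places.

OR: 0.365

screened women without the outcome: 80 − 8 = 72
unscreened women with the outcome: 36 − 8 = 28
unscreened women without the outcome: 120 − 28 = 92
odds, screened women = 8/72 = 0.1111
odds, unscreened women = 28/92 = 0.3043
OR = 0.1111 / 0.3043 = 0.365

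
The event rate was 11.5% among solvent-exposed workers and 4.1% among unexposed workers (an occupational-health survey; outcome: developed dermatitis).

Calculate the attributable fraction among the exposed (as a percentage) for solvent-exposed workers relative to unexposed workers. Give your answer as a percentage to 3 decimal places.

AR% = (0.11500 − 0.04100) / 0.11500 = 0.6435 → 64.348%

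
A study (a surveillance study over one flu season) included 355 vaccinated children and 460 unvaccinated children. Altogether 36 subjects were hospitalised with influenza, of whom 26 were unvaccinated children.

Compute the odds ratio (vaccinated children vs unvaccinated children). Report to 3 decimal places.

vaccinated children with the outcome: 36 − 26 = 10
vaccinated children without the outcome: 355 − 10 = 345
unvaccinated children without the outcome: 460 − 26 = 434
OR = (10 × 434) / (345 × 26) = 4340/8970 ≈ 0.484

OR: 0.484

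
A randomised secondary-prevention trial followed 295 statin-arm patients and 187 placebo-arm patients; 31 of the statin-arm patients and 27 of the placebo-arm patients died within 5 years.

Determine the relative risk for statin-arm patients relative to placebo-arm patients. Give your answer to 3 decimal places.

0.728

risk, statin-arm patients = 31/295 = 0.1051
risk, placebo-arm patients = 27/187 = 0.1444
RR = 0.1051 / 0.1444 = 0.728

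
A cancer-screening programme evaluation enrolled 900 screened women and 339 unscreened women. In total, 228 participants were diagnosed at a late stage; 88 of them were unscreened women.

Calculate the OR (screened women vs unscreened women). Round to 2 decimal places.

0.53

screened women with the outcome: 228 − 88 = 140
screened women without the outcome: 900 − 140 = 760
unscreened women without the outcome: 339 − 88 = 251
odds, screened women = 140/760 = 0.1842
odds, unscreened women = 88/251 = 0.3506
OR = 0.1842 / 0.3506 = 0.53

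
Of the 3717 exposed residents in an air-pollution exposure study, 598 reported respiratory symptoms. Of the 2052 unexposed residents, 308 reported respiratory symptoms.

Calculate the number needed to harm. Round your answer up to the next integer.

risk, exposed residents = 598/3717 = 0.160882
risk, unexposed residents = 308/2052 = 0.150097
absolute risk difference = 0.010785
1 / 0.010785 = 92.721 → round up → 93

NNH ≈ 93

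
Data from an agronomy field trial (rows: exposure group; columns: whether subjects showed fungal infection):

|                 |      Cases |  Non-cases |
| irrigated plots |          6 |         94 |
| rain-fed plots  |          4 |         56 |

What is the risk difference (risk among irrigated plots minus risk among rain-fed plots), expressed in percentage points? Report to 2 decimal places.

risk, irrigated plots = 6/100 = 0.0600
risk, rain-fed plots = 4/60 = 0.0667
risk difference = 0.0600 − 0.0667 = -0.0067 → -0.67 percentage points

RD: -0.67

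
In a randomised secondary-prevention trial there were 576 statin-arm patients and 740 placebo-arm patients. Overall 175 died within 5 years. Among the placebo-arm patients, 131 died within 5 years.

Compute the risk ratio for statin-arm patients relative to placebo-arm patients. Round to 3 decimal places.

statin-arm patients with the outcome: 175 − 131 = 44
statin-arm patients without the outcome: 576 − 44 = 532
placebo-arm patients without the outcome: 740 − 131 = 609
risk, statin-arm patients = 44/576 = 0.0764
risk, placebo-arm patients = 131/740 = 0.1770
RR = 0.0764 / 0.1770 = 0.432

RR: 0.432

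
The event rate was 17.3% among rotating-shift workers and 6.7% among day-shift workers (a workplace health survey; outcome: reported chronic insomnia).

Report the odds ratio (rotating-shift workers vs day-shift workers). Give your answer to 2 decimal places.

OR ≈ 2.91

odds, rotating-shift workers = 0.1730/0.8270 = 0.2092
odds, day-shift workers = 0.0670/0.9330 = 0.0718
OR = 0.2092 / 0.0718 = 2.91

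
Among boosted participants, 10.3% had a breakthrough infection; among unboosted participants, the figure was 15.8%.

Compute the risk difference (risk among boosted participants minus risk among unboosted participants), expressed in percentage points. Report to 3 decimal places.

risk difference = 0.1030 − 0.1580 = -0.0550 → -5.500 percentage points

RD: -5.500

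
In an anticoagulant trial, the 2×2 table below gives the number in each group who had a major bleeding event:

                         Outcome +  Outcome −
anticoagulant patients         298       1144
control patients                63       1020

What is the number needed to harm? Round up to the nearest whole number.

7

risk, anticoagulant patients = 298/1442 = 0.206657
risk, control patients = 63/1083 = 0.058172
absolute risk difference = 0.148486
1 / 0.148486 = 6.735 → round up → 7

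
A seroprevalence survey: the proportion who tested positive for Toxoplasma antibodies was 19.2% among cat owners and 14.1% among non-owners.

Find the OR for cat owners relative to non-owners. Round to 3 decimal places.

OR ≈ 1.448

odds, cat owners = 0.1920/0.8080 = 0.2376
odds, non-owners = 0.1410/0.8590 = 0.1641
OR = 0.2376 / 0.1641 = 1.448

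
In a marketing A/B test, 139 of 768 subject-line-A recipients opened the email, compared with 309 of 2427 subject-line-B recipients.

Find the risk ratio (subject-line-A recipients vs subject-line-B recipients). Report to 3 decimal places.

RR ≈ 1.422

risk, subject-line-A recipients = 139/768 = 0.1810
risk, subject-line-B recipients = 309/2427 = 0.1273
RR = 0.1810 / 0.1273 = 1.422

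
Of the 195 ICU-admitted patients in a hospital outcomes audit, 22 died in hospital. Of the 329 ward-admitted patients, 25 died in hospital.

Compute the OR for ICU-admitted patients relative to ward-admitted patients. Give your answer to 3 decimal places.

OR = (22 × 304) / (173 × 25) = 6688/4325 ≈ 1.546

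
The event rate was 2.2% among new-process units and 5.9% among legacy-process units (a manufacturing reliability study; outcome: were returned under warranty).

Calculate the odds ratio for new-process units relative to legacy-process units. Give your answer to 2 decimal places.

odds, new-process units = 0.02200/0.97800 = 0.02249
odds, legacy-process units = 0.05900/0.94100 = 0.06270
OR = 0.02249 / 0.06270 = 0.36

0.36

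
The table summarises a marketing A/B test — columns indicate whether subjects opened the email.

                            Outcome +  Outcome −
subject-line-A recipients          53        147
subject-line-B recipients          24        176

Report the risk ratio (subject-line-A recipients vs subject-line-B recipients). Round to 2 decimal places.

RR ≈ 2.21

risk, subject-line-A recipients = 53/200 = 0.2650
risk, subject-line-B recipients = 24/200 = 0.1200
RR = 0.2650 / 0.1200 = 2.21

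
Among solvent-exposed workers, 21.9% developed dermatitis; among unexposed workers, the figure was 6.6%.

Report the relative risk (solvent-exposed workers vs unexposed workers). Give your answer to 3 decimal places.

RR = 0.2190 / 0.0660 = 3.318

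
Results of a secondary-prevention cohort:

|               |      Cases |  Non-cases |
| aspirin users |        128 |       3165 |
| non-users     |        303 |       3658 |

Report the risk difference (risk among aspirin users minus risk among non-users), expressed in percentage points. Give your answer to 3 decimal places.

-3.763

risk, aspirin users = 128/3293 = 0.03887
risk, non-users = 303/3961 = 0.07650
risk difference = 0.03887 − 0.07650 = -0.03763 → -3.763 percentage points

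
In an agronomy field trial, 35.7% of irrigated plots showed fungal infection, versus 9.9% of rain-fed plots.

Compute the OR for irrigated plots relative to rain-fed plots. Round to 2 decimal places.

odds, irrigated plots = 0.3570/0.6430 = 0.5552
odds, rain-fed plots = 0.0990/0.9010 = 0.1099
OR = 0.5552 / 0.1099 = 5.05

OR: 5.05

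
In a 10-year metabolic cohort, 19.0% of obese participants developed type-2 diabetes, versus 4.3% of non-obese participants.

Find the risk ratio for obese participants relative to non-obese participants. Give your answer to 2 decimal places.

RR = 0.19000 / 0.04300 = 4.42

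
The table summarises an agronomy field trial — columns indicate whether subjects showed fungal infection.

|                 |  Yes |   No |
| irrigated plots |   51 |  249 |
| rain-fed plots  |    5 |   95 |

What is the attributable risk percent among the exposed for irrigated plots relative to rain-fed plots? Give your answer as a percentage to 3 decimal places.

risk, irrigated plots = 51/300 = 0.1700
risk, rain-fed plots = 5/100 = 0.0500
AR% = (0.1700 − 0.0500) / 0.1700 = 0.7059 → 70.588%

AR%: 70.588%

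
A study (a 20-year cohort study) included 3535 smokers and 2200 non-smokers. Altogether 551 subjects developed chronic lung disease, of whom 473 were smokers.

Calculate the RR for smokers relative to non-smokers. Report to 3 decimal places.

smokers without the outcome: 3535 − 473 = 3062
non-smokers with the outcome: 551 − 473 = 78
non-smokers without the outcome: 2200 − 78 = 2122
risk, smokers = 473/3535 = 0.13380
risk, non-smokers = 78/2200 = 0.03545
RR = 0.13380 / 0.03545 = 3.774

RR = 3.774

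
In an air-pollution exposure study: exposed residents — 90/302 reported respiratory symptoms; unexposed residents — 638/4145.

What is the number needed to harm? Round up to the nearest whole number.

risk, exposed residents = 90/302 = 0.298013
risk, unexposed residents = 638/4145 = 0.153920
absolute risk difference = 0.144093
1 / 0.144093 = 6.940 → round up → 7

7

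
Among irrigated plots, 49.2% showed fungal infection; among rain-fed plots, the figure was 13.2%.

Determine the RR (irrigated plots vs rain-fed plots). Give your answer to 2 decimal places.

RR = 0.4920 / 0.1320 = 3.73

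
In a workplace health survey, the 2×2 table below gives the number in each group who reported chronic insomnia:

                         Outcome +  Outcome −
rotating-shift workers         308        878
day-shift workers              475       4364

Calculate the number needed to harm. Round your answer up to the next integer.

risk, rotating-shift workers = 308/1186 = 0.259696
risk, day-shift workers = 475/4839 = 0.098161
absolute risk difference = 0.161536
1 / 0.161536 = 6.191 → round up → 7

7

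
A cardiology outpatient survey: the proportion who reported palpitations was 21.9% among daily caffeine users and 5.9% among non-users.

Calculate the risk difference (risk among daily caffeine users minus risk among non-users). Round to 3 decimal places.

risk difference = 0.2190 − 0.0590 = 0.160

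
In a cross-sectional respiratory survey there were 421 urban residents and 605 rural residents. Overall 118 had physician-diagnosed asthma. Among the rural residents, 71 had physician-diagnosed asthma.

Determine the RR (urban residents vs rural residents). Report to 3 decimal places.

urban residents with the outcome: 118 − 71 = 47
urban residents without the outcome: 421 − 47 = 374
rural residents without the outcome: 605 − 71 = 534
risk, urban residents = 47/421 = 0.1116
risk, rural residents = 71/605 = 0.1174
RR = 0.1116 / 0.1174 = 0.951

0.951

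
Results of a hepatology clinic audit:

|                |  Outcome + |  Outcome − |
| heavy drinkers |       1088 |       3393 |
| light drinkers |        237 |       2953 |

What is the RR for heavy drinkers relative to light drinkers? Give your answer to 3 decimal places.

RR ≈ 3.268

risk, heavy drinkers = 1088/4481 = 0.2428
risk, light drinkers = 237/3190 = 0.0743
RR = 0.2428 / 0.0743 = 3.268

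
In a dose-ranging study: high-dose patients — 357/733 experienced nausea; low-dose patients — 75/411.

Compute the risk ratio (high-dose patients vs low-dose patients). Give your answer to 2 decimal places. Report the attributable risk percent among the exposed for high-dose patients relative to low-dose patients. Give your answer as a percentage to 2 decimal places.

risk, high-dose patients = 357/733 = 0.4870
risk, low-dose patients = 75/411 = 0.1825
RR = 0.4870 / 0.1825 = 2.67
AR% = (0.4870 − 0.1825) / 0.4870 = 0.6253 → 62.53%

RR = 2.67; AR% = 62.53%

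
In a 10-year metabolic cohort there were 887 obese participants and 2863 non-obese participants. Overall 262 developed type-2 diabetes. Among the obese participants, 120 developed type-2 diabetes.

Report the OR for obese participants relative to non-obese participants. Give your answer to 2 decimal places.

obese participants without the outcome: 887 − 120 = 767
non-obese participants with the outcome: 262 − 120 = 142
non-obese participants without the outcome: 2863 − 142 = 2721
odds, obese participants = 120/767 = 0.15645
odds, non-obese participants = 142/2721 = 0.05219
OR = 0.15645 / 0.05219 = 3.00

3.00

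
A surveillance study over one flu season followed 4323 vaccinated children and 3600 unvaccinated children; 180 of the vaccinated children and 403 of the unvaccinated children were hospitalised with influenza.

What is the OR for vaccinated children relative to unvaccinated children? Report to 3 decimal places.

OR = (180 × 3197) / (4143 × 403) = 575460/1669629 ≈ 0.345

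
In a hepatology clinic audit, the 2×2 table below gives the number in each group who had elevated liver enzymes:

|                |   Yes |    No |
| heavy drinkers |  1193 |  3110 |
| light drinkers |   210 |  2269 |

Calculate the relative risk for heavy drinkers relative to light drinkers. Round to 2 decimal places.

risk, heavy drinkers = 1193/4303 = 0.2772
risk, light drinkers = 210/2479 = 0.0847
RR = 0.2772 / 0.0847 = 3.27

3.27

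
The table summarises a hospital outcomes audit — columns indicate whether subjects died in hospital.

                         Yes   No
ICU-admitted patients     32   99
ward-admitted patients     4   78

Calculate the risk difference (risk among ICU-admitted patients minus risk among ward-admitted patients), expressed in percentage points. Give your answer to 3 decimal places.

risk, ICU-admitted patients = 32/131 = 0.24427
risk, ward-admitted patients = 4/82 = 0.04878
risk difference = 0.24427 − 0.04878 = 0.19549 → 19.549 percentage points

19.549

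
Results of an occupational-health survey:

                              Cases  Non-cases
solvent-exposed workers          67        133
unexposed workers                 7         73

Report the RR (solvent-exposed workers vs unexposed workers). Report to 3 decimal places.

risk, solvent-exposed workers = 67/200 = 0.3350
risk, unexposed workers = 7/80 = 0.0875
RR = 0.3350 / 0.0875 = 3.829

RR: 3.829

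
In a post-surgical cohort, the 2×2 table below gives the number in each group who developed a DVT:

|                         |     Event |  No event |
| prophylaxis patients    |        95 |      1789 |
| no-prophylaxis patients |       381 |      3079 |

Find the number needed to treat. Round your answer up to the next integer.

NNT = 17

risk, prophylaxis patients = 95/1884 = 0.050425
risk, no-prophylaxis patients = 381/3460 = 0.110116
absolute risk difference = 0.059691
1 / 0.059691 = 16.753 → round up → 17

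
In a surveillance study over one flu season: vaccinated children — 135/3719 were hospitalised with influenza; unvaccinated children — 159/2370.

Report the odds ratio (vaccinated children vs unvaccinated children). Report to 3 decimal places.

OR = (135 × 2211) / (3584 × 159) = 298485/569856 ≈ 0.524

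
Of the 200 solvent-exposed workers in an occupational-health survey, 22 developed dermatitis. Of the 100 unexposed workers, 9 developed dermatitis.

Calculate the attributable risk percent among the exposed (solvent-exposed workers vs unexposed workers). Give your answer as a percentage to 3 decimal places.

risk, solvent-exposed workers = 22/200 = 0.1100
risk, unexposed workers = 9/100 = 0.0900
AR% = (0.1100 − 0.0900) / 0.1100 = 0.1818 → 18.182%

18.182%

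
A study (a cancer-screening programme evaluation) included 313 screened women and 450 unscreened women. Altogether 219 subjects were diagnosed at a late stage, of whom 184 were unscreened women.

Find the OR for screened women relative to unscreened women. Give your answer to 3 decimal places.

screened women with the outcome: 219 − 184 = 35
screened women without the outcome: 313 − 35 = 278
unscreened women without the outcome: 450 − 184 = 266
OR = (35 × 266) / (278 × 184) = 9310/51152 ≈ 0.182

OR: 0.182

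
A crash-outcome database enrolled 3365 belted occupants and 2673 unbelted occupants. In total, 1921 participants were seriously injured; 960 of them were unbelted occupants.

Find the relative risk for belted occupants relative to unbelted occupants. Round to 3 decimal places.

0.795

belted occupants with the outcome: 1921 − 960 = 961
belted occupants without the outcome: 3365 − 961 = 2404
unbelted occupants without the outcome: 2673 − 960 = 1713
risk, belted occupants = 961/3365 = 0.2856
risk, unbelted occupants = 960/2673 = 0.3591
RR = 0.2856 / 0.3591 = 0.795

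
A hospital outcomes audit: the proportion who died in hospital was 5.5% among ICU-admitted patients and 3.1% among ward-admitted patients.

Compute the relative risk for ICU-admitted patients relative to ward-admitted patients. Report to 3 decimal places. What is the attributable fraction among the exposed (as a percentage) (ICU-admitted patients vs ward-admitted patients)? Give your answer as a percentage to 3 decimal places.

RR = 0.05500 / 0.03100 = 1.774
AR% = (0.05500 − 0.03100) / 0.05500 = 0.4364 → 43.636%

RR = 1.774; AR% = 43.636%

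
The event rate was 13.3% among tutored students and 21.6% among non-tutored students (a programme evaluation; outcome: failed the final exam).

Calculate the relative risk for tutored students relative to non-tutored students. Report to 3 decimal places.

RR = 0.1330 / 0.2160 = 0.616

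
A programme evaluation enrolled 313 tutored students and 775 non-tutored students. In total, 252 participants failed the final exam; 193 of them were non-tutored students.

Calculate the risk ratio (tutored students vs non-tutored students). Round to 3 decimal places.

0.757

tutored students with the outcome: 252 − 193 = 59
tutored students without the outcome: 313 − 59 = 254
non-tutored students without the outcome: 775 − 193 = 582
risk, tutored students = 59/313 = 0.1885
risk, non-tutored students = 193/775 = 0.2490
RR = 0.1885 / 0.2490 = 0.757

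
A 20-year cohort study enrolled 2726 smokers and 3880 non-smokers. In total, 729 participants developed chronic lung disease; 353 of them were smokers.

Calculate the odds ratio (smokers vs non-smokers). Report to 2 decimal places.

OR ≈ 1.39

smokers without the outcome: 2726 − 353 = 2373
non-smokers with the outcome: 729 − 353 = 376
non-smokers without the outcome: 3880 − 376 = 3504
OR = (353 × 3504) / (2373 × 376) = 1236912/892248 ≈ 1.39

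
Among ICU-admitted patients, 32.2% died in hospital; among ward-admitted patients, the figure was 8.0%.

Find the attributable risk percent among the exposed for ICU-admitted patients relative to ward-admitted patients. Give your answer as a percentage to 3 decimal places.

AR% = (0.3220 − 0.0800) / 0.3220 = 0.7516 → 75.155%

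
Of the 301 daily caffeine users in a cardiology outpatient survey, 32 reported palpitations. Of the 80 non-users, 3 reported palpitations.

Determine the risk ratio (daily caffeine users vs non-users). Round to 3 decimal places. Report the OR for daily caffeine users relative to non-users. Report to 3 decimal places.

RR = 2.835; OR = 3.053

risk, daily caffeine users = 32/301 = 0.10631
risk, non-users = 3/80 = 0.03750
RR = 0.10631 / 0.03750 = 2.835
OR = (32 × 77) / (269 × 3) = 2464/807 ≈ 3.053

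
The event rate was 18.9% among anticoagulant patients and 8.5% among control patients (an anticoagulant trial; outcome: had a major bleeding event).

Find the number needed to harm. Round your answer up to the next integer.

absolute risk difference = 0.104000
1 / 0.104000 = 9.615 → round up → 10

NNH: 10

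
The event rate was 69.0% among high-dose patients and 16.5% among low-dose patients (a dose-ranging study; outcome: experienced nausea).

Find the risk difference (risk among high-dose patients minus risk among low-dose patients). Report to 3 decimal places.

risk difference = 0.6900 − 0.1650 = 0.525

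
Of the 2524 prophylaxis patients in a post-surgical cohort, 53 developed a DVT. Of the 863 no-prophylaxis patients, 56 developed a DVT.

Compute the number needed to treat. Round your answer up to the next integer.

NNT = 23

risk, prophylaxis patients = 53/2524 = 0.020998
risk, no-prophylaxis patients = 56/863 = 0.064890
absolute risk difference = 0.043892
1 / 0.043892 = 22.783 → round up → 23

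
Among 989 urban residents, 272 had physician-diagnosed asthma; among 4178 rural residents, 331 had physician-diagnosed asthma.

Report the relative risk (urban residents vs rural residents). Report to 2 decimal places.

RR ≈ 3.47

risk, urban residents = 272/989 = 0.2750
risk, rural residents = 331/4178 = 0.0792
RR = 0.2750 / 0.0792 = 3.47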